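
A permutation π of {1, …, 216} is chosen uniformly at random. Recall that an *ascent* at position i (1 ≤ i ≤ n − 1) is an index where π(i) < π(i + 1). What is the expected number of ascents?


Write X = Σ X_I over i = 1, …, 215, with X_I the indicator of one ascent.
There are 215 indicators.
For each fixed i, the pair (π(i), π(i+1)) is a uniformly random ordered pair of distinct values from {1, …, 216}; by symmetry P[π(i) < π(i+1)] = 1/2.
By linearity: E[X] = 215 · (1/2) = (216 − 1) · (1/2) = 215/2 ≈ 107.500000.

E[X] = 215/2 = 107.500000.


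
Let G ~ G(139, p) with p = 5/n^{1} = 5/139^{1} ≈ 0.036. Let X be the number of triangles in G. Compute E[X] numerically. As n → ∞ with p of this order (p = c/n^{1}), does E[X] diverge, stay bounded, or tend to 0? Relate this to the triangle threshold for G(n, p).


Number of potential triangles: C(139, 3) = 437989.
Each occurs with probability p³ ≈ (0.036)³ ≈ 4.65442e-05.
By linearity: E[X] = C(139, 3)·p³ ≈ 437989 · 4.65442e-05 ≈ 20.386.
Here α = 1, so p = 5/n is exactly at the triangle threshold p ~ 1/n. Asymptotically E[X] → c³/6 = 5³/6 = 125/6 ≈ 20.833, a bounded constant. In this regime the triangle count is asymptotically Poisson(c³/6).

E[X] ≈ 20.386; in regime p = Θ(1/n^{1}) E[X] stays bounded (at the triangle threshold p ~ 1/n).


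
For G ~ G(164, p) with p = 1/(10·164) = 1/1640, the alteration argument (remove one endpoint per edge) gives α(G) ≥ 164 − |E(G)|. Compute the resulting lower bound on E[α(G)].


E[|E(G)|] = C(164, 2)·p = 13366 · (1/1640) = 163/20.
E[α(G)] ≥ n − E[|E(G)|] = 164 − 163/20 = 3117/20.
Numerically: ≈ 155.850.
(This is only a lower bound; the true E[α(G)] may be larger.)

E[α(G)] ≥ 3117/20 ≈ 155.850.


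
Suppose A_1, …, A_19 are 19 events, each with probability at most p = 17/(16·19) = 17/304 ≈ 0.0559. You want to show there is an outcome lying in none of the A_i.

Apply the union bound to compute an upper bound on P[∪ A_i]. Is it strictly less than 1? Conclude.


Union bound: P[∪_{i=1}^{19} A_i] ≤ Σ_i P[A_i] ≤ 19·p = 19·(17/304) = 17/16.
Numerically: 17/16 ≈ 1.0625.
Is 17/16 < 1? NO.
Since the bound 17/16 is ≥ 1, the union bound is uninformative here; it does NOT by itself certify existence.

19·p = 17/16 ≈ 1.0625; existence NOT certified by the union bound.


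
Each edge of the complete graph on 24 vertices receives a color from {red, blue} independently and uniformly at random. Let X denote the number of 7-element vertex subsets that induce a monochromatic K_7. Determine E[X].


Let X = Σ_S X_S over the C(24, 7) = 346104 subsets S of size 7, where X_S = 1 if the K_7 on S is monochromatic.
For a fixed S, the K_7 on S has C(7, 2) = 21 edges. P[all 21 edges red] = (1/2)^21, and likewise for blue, so P[monochromatic] = 2·(1/2)^21 = 2^{1 − 21} = 1/1048576.
By linearity of expectation: E[X] = C(24, 7) · 2^{1 − 21} = 346104 · 1/1048576 = 43263/131072.
Numerically: E[X] ≈ 0.330070.

E[X] = C(24,7)·2^(1−C(7,2)) = 43263/131072 ≈ 0.330070.


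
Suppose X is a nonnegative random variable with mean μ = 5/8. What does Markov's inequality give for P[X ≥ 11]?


μ = E[X] = 5/8, a = 11.
Markov: P[X ≥ 11] ≤ μ/a = (5/8)/11 = 5/88.
Numerically: ≈ 0.05682.
(Since a = 11 > μ = 0.62500, the bound 5/88 is < 1 and informative.)

P[X ≥ 11] ≤ 5/88 ≈ 0.05682.


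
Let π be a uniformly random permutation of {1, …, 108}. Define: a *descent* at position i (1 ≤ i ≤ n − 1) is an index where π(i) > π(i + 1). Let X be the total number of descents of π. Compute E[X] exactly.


Write X = Σ X_I over i = 1, …, 107, with X_I the indicator of one descent.
There are 107 indicators.
For each fixed i, the pair (π(i), π(i+1)) is a uniformly random ordered pair of distinct values from {1, …, 108}; by symmetry P[π(i) > π(i+1)] = 1/2.
By linearity: E[X] = 107 · (1/2) = (108 − 1) · (1/2) = 107/2 ≈ 53.500000.

E[X] = 107/2 = 53.500000.


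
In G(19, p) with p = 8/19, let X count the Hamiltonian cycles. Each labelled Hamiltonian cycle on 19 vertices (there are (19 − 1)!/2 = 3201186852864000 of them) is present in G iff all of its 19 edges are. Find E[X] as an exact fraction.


K_19 has (19 − 1)!/2 = 3201186852864000 labelled Hamiltonian cycles.
For each such Hamiltonian cycle H, let X_H = 1 if all 19 edges of H are present in G. Then P[X_H = 1] = p^{19} = (8/19)^{19} = 144115188075855872/1978419655660313589123979.
Summing the indicators: E[X] = Σ_H E[X_H] = 3201186852864000 · p^{19} = 3201186852864000 · 144115188075855872/1978419655660313589123979 = 461339645366452518590934417408000/1978419655660313589123979.
Numerically: E[X] ≈ 2.33186e+08.

E[X] = 3201186852864000 · (8/19)^{19} = 461339645366452518590934417408000/1978419655660313589123979 ≈ 2.33186e+08.


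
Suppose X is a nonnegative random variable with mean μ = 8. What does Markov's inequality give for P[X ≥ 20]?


μ = E[X] = 8, a = 20.
Markov: P[X ≥ 20] ≤ μ/a = (8)/20 = 2/5.
Numerically: ≈ 0.400000.
(Since a = 20 > μ = 8.000000, the bound 2/5 is < 1 and informative.)

P[X ≥ 20] ≤ 2/5 ≈ 0.400000.


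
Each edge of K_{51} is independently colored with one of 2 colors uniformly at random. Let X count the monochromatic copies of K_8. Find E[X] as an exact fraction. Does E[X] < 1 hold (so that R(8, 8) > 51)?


E[X] = C(51, 8) · 2^{1 − 28} = 636763050 · 2^{−27} = 636763050/134217728.
As a reduced fraction: E[X] = 318381525/67108864 ≈ 4.7443.
Is E[X] < 1? NO.
Since E[X] ≥ 1, the first-moment bound is inconclusive at n = 51; it does NOT by itself certify R(8, 8) > 51.

E[X] = 318381525/67108864 ≈ 4.7443; E[X] ≥ 1; first-moment method inconclusive here.


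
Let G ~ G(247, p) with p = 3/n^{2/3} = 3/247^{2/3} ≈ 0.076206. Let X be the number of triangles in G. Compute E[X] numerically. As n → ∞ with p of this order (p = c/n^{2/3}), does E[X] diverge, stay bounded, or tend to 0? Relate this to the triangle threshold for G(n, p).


Number of potential triangles: C(247, 3) = 2481115.
Each occurs with probability p³ ≈ (0.076206)³ ≈ 4.4255766e-04.
By linearity: E[X] = C(247, 3)·p³ ≈ 2481115 · 4.4255766e-04 ≈ 1098.03644.
Since α = 2/3 < 1, p = c/n^{2/3} ≫ 1/n is above the triangle threshold p ~ 1/n. Asymptotically E[X] ~ (c³/6)·n^{3(1−α)} = (3³/6)·n^{1} → ∞; triangles are abundant w.h.p.

E[X] ≈ 1098.03644; in regime p = Θ(1/n^{2/3}) E[X] diverges (above the triangle threshold p ~ 1/n).


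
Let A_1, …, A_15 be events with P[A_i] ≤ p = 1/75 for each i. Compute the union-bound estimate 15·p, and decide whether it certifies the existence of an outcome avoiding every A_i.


Union bound: P[∪_{i=1}^{15} A_i] ≤ Σ_i P[A_i] ≤ 15·p = 15·(1/75) = 1/5.
Numerically: 1/5 ≈ 0.200000.
Is 1/5 < 1? YES.
Since P[∪ A_i] ≤ 1/5 < 1, the complement has P[∩ A_i^c] ≥ 1 − 1/5 = 4/5 > 0, so some outcome avoids every A_i.

15·p = 1/5 ≈ 0.200000; existence CERTIFIED by the union bound.


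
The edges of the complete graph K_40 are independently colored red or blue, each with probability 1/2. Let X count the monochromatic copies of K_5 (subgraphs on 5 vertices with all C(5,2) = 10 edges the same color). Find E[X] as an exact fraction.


Let X = Σ_S X_S over the C(40, 5) = 658008 subsets S of size 5, where X_S = 1 if the K_5 on S is monochromatic.
For a fixed S, the K_5 on S has C(5, 2) = 10 edges. P[all 10 edges red] = (1/2)^10, and likewise for blue, so P[monochromatic] = 2·(1/2)^10 = 2^{1 − 10} = 1/512.
Summing: E[X] = C(40, 5) · 2^{1 − 10} = 658008 · 1/512 = 82251/64.
Numerically: E[X] ≈ 1285.171875.

E[X] = C(40,5)·2^(1−C(5,2)) = 82251/64 ≈ 1285.171875.


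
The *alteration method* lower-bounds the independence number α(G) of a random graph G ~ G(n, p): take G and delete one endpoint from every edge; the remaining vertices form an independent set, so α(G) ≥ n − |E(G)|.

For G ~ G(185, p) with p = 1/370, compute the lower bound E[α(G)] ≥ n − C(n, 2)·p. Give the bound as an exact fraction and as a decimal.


E[|E(G)|] = C(185, 2)·p = 17020 · (1/370) = 46.
E[α(G)] ≥ n − E[|E(G)|] = 185 − 46 = 139.
Numerically: ≈ 139.00000.
(This is only a lower bound; the true E[α(G)] may be larger.)

E[α(G)] ≥ 139 ≈ 139.00000.


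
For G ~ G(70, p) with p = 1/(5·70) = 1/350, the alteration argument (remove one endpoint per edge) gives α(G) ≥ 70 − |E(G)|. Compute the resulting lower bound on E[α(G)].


E[|E(G)|] = C(70, 2)·p = 2415 · (1/350) = 69/10.
E[α(G)] ≥ n − E[|E(G)|] = 70 − 69/10 = 631/10.
Numerically: ≈ 63.1000.
(This is only a lower bound; the true E[α(G)] may be larger.)

E[α(G)] ≥ 631/10 ≈ 63.1000.


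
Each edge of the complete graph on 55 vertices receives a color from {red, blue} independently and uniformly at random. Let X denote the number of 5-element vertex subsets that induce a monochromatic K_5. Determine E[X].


Let X = Σ_S X_S over the C(55, 5) = 3478761 subsets S of size 5, where X_S = 1 if the K_5 on S is monochromatic.
For a fixed S, the K_5 on S has C(5, 2) = 10 edges. P[all 10 edges red] = (1/2)^10, and likewise for blue, so P[monochromatic] = 2·(1/2)^10 = 2^{1 − 10} = 1/512.
By linearity of expectation: E[X] = C(55, 5) · 2^{1 − 10} = 3478761 · 1/512 = 3478761/512.
Numerically: E[X] ≈ 6794.455.

E[X] = C(55,5)·2^(1−C(5,2)) = 3478761/512 ≈ 6794.455.


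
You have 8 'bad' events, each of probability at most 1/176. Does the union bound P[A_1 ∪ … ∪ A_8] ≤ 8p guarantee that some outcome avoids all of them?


Union bound: P[∪_{i=1}^{8} A_i] ≤ Σ_i P[A_i] ≤ 8·p = 8·(1/176) = 1/22.
Numerically: 1/22 ≈ 0.0455.
Is 1/22 < 1? YES.
Since P[∪ A_i] ≤ 1/22 < 1, the complement has P[∩ A_i^c] ≥ 1 − 1/22 = 21/22 > 0, so some outcome avoids every A_i.

8·p = 1/22 ≈ 0.0455; existence CERTIFIED by the union bound.


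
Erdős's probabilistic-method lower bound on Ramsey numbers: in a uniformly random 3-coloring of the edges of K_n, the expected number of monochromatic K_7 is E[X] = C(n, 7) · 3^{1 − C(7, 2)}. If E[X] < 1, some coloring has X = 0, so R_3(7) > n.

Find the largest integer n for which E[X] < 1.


We need C(n, 7) · 3^{1 − 21} < 1, i.e. C(n, 7) < 3^{21 − 1} = 3486784401.
Check values of n near the boundary:
  n = 76: C(76, 7) = 2186189400; 2186189400 < 3486784401? YES
  n = 77: C(77, 7) = 2404808340; 2404808340 < 3486784401? YES
  n = 78: C(78, 7) = 2641902120; 2641902120 < 3486784401? YES
  n = 79: C(79, 7) = 2898753715; 2898753715 < 3486784401? YES
  n = 80: C(80, 7) = 3176716400; 3176716400 < 3486784401? YES
  n = 81: C(81, 7) = 3477216600; 3477216600 < 3486784401? YES
  n = 82: C(82, 7) = 3801756816; 3801756816 < 3486784401? NO
  n = 83: C(83, 7) = 4151918628; 4151918628 < 3486784401? NO
The largest n with C(n, 7) < 3486784401 is n = 81 (where E[X] = 42928600/43046721 ≈ 0.997). Hence R_3(7) > 81, i.e. R_3(7) ≥ 82.

Largest n = 81; hence R_3(7) > 81.


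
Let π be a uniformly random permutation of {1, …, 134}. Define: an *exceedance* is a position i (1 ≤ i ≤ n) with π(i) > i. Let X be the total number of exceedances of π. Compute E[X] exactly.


Write X = Σ_{i=1}^{134} X_i, where X_i = 1_{π(i) > i}.
For each fixed i, π(i) is uniform over {1, …, 134} (marginal of a uniform permutation), so P[π(i) > i] = (n − i)/n. Summing: Σ_{i=1}^{134} (n − i)/n = (0 + 1 + … + 133)/134 = 134(134 − 1)/(2·134) = (134 − 1)/2.
Hence E[X] = Σ_{i=1}^{134} (134 − i)/134 = 133/2 ≈ 66.5000.

E[X] = 133/2 = 66.5000.


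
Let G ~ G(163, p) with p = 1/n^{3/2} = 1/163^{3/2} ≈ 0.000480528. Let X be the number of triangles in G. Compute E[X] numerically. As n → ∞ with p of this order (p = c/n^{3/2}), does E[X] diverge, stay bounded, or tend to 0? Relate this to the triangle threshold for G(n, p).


Number of potential triangles: C(163, 3) = 708561.
Each occurs with probability p³ ≈ (0.000480528)³ ≈ 1.10957274e-10.
By linearity: E[X] = C(163, 3)·p³ ≈ 708561 · 1.10957274e-10 ≈ 0.000079.
Since α = 3/2 > 1, p = c/n^{3/2} = o(1/n) is below the triangle threshold p ~ 1/n. Asymptotically E[X] ~ (c³/6)·n^{3(1−α)} = (1³/6)·n^{-1.5} → 0, so by Markov's inequality G has no triangles w.h.p.

E[X] ≈ 0.000079; in regime p = Θ(1/n^{3/2}) E[X] tends to 0 (below the triangle threshold p ~ 1/n).


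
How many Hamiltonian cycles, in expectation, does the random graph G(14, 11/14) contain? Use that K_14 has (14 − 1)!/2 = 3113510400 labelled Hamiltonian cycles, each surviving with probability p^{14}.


K_14 has (14 − 1)!/2 = 3113510400 labelled Hamiltonian cycles.
For each such Hamiltonian cycle H, let X_H = 1 if all 14 edges of H are present in G. Then P[X_H = 1] = p^{14} = (11/14)^{14} = 379749833583241/11112006825558016.
Summing the indicators: E[X] = Σ_H E[X_H] = 3113510400 · p^{14} = 3113510400 · 379749833583241/11112006825558016 = 329898174179601037725/3100448333024.
Numerically: E[X] ≈ 1.06e+08.

E[X] = 3113510400 · (11/14)^{14} = 329898174179601037725/3100448333024 ≈ 1.06e+08.


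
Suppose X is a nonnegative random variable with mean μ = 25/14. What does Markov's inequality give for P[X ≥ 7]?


μ = E[X] = 25/14, a = 7.
Markov: P[X ≥ 7] ≤ μ/a = (25/14)/7 = 25/98.
Numerically: ≈ 0.255.
(Since a = 7 > μ = 1.786, the bound 25/98 is < 1 and informative.)

P[X ≥ 7] ≤ 25/98 ≈ 0.255.


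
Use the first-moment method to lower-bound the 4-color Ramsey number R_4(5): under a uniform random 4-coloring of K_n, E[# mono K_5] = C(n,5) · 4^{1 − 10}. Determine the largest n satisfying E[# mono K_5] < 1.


We need C(n, 5) · 4^{1 − 10} < 1, i.e. C(n, 5) < 4^{10 − 1} = 262144.
Check values of n near the boundary:
  n = 31: C(31, 5) = 169911; 169911 < 262144? YES
  n = 32: C(32, 5) = 201376; 201376 < 262144? YES
  n = 33: C(33, 5) = 237336; 237336 < 262144? YES
  n = 34: C(34, 5) = 278256; 278256 < 262144? NO
  n = 35: C(35, 5) = 324632; 324632 < 262144? NO
  n = 36: C(36, 5) = 376992; 376992 < 262144? NO
The largest n with C(n, 5) < 262144 is n = 33 (where E[X] = 29667/32768 ≈ 0.905365). Hence R_4(5) > 33, i.e. R_4(5) ≥ 34.

Largest n = 33; hence R_4(5) > 33.


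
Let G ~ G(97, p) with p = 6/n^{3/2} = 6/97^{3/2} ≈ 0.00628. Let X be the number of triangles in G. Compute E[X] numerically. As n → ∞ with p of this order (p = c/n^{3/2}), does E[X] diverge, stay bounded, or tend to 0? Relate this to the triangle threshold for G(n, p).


Number of potential triangles: C(97, 3) = 147440.
Each occurs with probability p³ ≈ (0.00628)³ ≈ 2.477313e-07.
By linearity: E[X] = C(97, 3)·p³ ≈ 147440 · 2.477313e-07 ≈ 0.0365.
Since α = 3/2 > 1, p = c/n^{3/2} = o(1/n) is below the triangle threshold p ~ 1/n. Asymptotically E[X] ~ (c³/6)·n^{3(1−α)} = (6³/6)·n^{-1.5} → 0, so by Markov's inequality G has no triangles w.h.p.

E[X] ≈ 0.0365; in regime p = Θ(1/n^{3/2}) E[X] tends to 0 (below the triangle threshold p ~ 1/n).


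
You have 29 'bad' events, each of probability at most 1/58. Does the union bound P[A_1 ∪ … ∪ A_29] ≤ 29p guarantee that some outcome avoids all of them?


Union bound: P[∪_{i=1}^{29} A_i] ≤ Σ_i P[A_i] ≤ 29·p = 29·(1/58) = 1/2.
Numerically: 1/2 ≈ 0.5000000.
Is 1/2 < 1? YES.
Since P[∪ A_i] ≤ 1/2 < 1, the complement has P[∩ A_i^c] ≥ 1 − 1/2 = 1/2 > 0, so some outcome avoids every A_i.

29·p = 1/2 ≈ 0.5000000; existence CERTIFIED by the union bound.


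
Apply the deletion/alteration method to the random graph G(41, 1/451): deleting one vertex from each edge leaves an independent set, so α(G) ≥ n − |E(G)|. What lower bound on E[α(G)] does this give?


E[|E(G)|] = C(41, 2)·p = 820 · (1/451) = 20/11.
E[α(G)] ≥ n − E[|E(G)|] = 41 − 20/11 = 431/11.
Numerically: ≈ 39.1818.
(This is only a lower bound; the true E[α(G)] may be larger.)

E[α(G)] ≥ 431/11 ≈ 39.1818.


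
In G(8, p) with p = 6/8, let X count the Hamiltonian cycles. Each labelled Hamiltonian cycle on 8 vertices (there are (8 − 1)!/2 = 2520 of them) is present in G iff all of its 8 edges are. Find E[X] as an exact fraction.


K_8 has (8 − 1)!/2 = 2520 labelled Hamiltonian cycles.
For each such Hamiltonian cycle H, let X_H = 1 if all 8 edges of H are present in G. Then P[X_H = 1] = p^{8} = (3/4)^{8} = 6561/65536.
By linearity: E[X] = Σ_H E[X_H] = 2520 · p^{8} = 2520 · 6561/65536 = 2066715/8192.
Numerically: E[X] ≈ 252.28.

E[X] = 2520 · (3/4)^{8} = 2066715/8192 ≈ 252.28.


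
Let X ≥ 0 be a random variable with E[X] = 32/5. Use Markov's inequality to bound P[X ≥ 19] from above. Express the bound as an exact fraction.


μ = E[X] = 32/5, a = 19.
Markov: P[X ≥ 19] ≤ μ/a = (32/5)/19 = 32/95.
Numerically: ≈ 0.3368.
(Since a = 19 > μ = 6.4000, the bound 32/95 is < 1 and informative.)

P[X ≥ 19] ≤ 32/95 ≈ 0.3368.


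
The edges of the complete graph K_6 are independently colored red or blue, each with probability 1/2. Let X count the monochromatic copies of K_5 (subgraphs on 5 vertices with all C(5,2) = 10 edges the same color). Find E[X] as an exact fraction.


Let X = Σ_S X_S over the C(6, 5) = 6 subsets S of size 5, where X_S = 1 if the K_5 on S is monochromatic.
For a fixed S, the K_5 on S has C(5, 2) = 10 edges. P[all 10 edges red] = (1/2)^10, and likewise for blue, so P[monochromatic] = 2·(1/2)^10 = 2^{1 − 10} = 1/512.
By linearity: E[X] = C(6, 5) · 2^{1 − 10} = 6 · 1/512 = 3/256.
Numerically: E[X] ≈ 0.011719.

E[X] = C(6,5)·2^(1−C(5,2)) = 3/256 ≈ 0.011719.


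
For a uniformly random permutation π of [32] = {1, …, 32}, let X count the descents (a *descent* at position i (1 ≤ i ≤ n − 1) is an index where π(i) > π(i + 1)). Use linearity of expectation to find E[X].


Write X = Σ X_I over i = 1, …, 31, with X_I the indicator of one descent.
There are 31 indicators.
For each fixed i, the pair (π(i), π(i+1)) is a uniformly random ordered pair of distinct values from {1, …, 32}; by symmetry P[π(i) > π(i+1)] = 1/2.
By linearity: E[X] = 31 · (1/2) = (32 − 1) · (1/2) = 31/2 ≈ 15.500.

E[X] = 31/2 = 15.500.


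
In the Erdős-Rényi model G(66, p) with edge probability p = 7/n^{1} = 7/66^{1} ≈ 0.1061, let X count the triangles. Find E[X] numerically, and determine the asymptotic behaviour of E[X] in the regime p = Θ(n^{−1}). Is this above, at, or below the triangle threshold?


Number of potential triangles: C(66, 3) = 45760.
Each occurs with probability p³ ≈ (0.1061)³ ≈ 1.193060e-03.
By linearity: E[X] = C(66, 3)·p³ ≈ 45760 · 1.193060e-03 ≈ 54.5944.
Here α = 1, so p = 7/n is exactly at the triangle threshold p ~ 1/n. Asymptotically E[X] → c³/6 = 7³/6 = 343/6 ≈ 57.1667, a bounded constant. In this regime the triangle count is asymptotically Poisson(c³/6).

E[X] ≈ 54.5944; in regime p = Θ(1/n^{1}) E[X] stays bounded (at the triangle threshold p ~ 1/n).


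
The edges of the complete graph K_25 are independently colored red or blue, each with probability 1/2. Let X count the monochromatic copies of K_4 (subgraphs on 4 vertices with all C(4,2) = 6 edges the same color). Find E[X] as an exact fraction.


Let X = Σ_S X_S over the C(25, 4) = 12650 subsets S of size 4, where X_S = 1 if the K_4 on S is monochromatic.
For a fixed S, the K_4 on S has C(4, 2) = 6 edges. P[all 6 edges red] = (1/2)^6, and likewise for blue, so P[monochromatic] = 2·(1/2)^6 = 2^{1 − 6} = 1/32.
By linearity: E[X] = C(25, 4) · 2^{1 − 6} = 12650 · 1/32 = 6325/16.
Numerically: E[X] ≈ 395.312.

E[X] = C(25,4)·2^(1−C(4,2)) = 6325/16 ≈ 395.312.


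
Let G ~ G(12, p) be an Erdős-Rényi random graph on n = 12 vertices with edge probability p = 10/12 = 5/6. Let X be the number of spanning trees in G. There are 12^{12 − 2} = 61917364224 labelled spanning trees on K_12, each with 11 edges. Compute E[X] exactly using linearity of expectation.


K_12 has 12^{12 − 2} = 61917364224 labelled spanning trees.
For each such spanning tree H, let X_H = 1 if all 11 edges of H are present in G. Then P[X_H = 1] = p^{11} = (5/6)^{11} = 48828125/362797056.
By linearity: E[X] = Σ_H E[X_H] = 61917364224 · p^{11} = 61917364224 · 48828125/362797056 = 25000000000/3.
Numerically: E[X] ≈ 8.33333e+09.

E[X] = 61917364224 · (5/6)^{11} = 25000000000/3 ≈ 8.33333e+09.


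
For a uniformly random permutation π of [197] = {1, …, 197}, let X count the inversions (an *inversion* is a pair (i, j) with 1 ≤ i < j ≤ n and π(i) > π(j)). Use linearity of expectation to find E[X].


Write X = Σ X_I over the C(197, 2) = 19306 pairs i < j, with X_I the indicator of one inversion.
There are 19306 indicators.
For each fixed pair i < j, the values π(i) and π(j) are two distinct elements of {1, …, 197} in uniformly random order; by symmetry P[π(i) > π(j)] = 1/2.
By linearity: E[X] = 19306 · (1/2) = C(197, 2) · (1/2) = 19306/2 = 9653 ≈ 9653.000000.

E[X] = 9653 = 9653.000000.


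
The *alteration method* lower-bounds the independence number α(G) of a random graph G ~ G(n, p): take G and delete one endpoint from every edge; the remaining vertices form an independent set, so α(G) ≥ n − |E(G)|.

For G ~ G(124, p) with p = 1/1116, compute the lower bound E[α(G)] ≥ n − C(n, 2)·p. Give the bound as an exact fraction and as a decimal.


E[|E(G)|] = C(124, 2)·p = 7626 · (1/1116) = 41/6.
E[α(G)] ≥ n − E[|E(G)|] = 124 − 41/6 = 703/6.
Numerically: ≈ 117.16667.
(This is only a lower bound; the true E[α(G)] may be larger.)

E[α(G)] ≥ 703/6 ≈ 117.16667.


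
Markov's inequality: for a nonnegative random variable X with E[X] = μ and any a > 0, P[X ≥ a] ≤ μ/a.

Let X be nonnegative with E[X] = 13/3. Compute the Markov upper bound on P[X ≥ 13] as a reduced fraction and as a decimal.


μ = E[X] = 13/3, a = 13.
Markov: P[X ≥ 13] ≤ μ/a = (13/3)/13 = 1/3.
Numerically: ≈ 0.333333.
(Since a = 13 > μ = 4.333333, the bound 1/3 is < 1 and informative.)

P[X ≥ 13] ≤ 1/3 ≈ 0.333333.


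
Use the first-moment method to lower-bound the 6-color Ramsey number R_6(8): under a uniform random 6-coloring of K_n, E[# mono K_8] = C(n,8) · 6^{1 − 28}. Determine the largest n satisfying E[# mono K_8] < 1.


We need C(n, 8) · 6^{1 − 28} < 1, i.e. C(n, 8) < 6^{28 − 1} = 1023490369077469249536.
Check values of n near the boundary:
  n = 1591: C(1591, 8) = 1000427749141189953870; 1000427749141189953870 < 1023490369077469249536? YES
  n = 1592: C(1592, 8) = 1005480414540892933435; 1005480414540892933435 < 1023490369077469249536? YES
  n = 1593: C(1593, 8) = 1010555394551193970323; 1010555394551193970323 < 1023490369077469249536? YES
  n = 1594: C(1594, 8) = 1015652773590544255167; 1015652773590544255167 < 1023490369077469249536? YES
  n = 1595: C(1595, 8) = 1020772636343363633895; 1020772636343363633895 < 1023490369077469249536? YES
  n = 1596: C(1596, 8) = 1025915067760710553965; 1025915067760710553965 < 1023490369077469249536? NO
  n = 1597: C(1597, 8) = 1031080153060953275445; 1031080153060953275445 < 1023490369077469249536? NO
  n = 1598: C(1598, 8) = 1036267977730442348529; 1036267977730442348529 < 1023490369077469249536? NO
The largest n with C(n, 8) < 1023490369077469249536 is n = 1595 (where E[X] = 113419181815929292655/113721152119718805504 ≈ 0.99734). Hence R_6(8) > 1595, i.e. R_6(8) ≥ 1596.

Largest n = 1595; hence R_6(8) > 1595.


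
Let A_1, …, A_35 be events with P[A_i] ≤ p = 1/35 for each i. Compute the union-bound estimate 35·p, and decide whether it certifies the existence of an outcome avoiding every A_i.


Union bound: P[∪_{i=1}^{35} A_i] ≤ Σ_i P[A_i] ≤ 35·p = 35·(1/35) = 1.
Numerically: 1 ≈ 1.00000.
Is 1 < 1? NO.
Since the bound 1 is ≥ 1, the union bound is uninformative here; it does NOT by itself certify existence.

35·p = 1 ≈ 1.00000; existence NOT certified by the union bound.


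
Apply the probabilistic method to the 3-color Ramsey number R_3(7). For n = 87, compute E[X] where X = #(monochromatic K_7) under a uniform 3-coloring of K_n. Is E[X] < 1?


E[X] = C(87, 7) · 3^{1 − 21} = 5843355957 · 3^{−20} = 5843355957/3486784401.
As a reduced fraction: E[X] = 72140197/43046721 ≈ 1.6758581.
Is E[X] < 1? NO.
Since E[X] ≥ 1, the first-moment bound is inconclusive at n = 87; it does NOT by itself certify R_3(7) > 87.

E[X] = 72140197/43046721 ≈ 1.6758581; E[X] ≥ 1; first-moment method inconclusive here.


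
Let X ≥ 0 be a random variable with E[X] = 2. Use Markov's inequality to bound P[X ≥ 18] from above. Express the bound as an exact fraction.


μ = E[X] = 2, a = 18.
Markov: P[X ≥ 18] ≤ μ/a = (2)/18 = 1/9.
Numerically: ≈ 0.1111.
(Since a = 18 > μ = 2.0000, the bound 1/9 is < 1 and informative.)

P[X ≥ 18] ≤ 1/9 ≈ 0.1111.


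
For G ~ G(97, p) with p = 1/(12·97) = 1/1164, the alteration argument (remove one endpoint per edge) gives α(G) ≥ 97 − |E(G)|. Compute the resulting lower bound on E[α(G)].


E[|E(G)|] = C(97, 2)·p = 4656 · (1/1164) = 4.
E[α(G)] ≥ n − E[|E(G)|] = 97 − 4 = 93.
Numerically: ≈ 93.0000.
(This is only a lower bound; the true E[α(G)] may be larger.)

E[α(G)] ≥ 93 ≈ 93.0000.


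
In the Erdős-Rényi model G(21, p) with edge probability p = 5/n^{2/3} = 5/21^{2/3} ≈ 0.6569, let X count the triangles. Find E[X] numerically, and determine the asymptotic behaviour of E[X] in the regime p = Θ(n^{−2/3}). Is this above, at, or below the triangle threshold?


Number of potential triangles: C(21, 3) = 1330.
Each occurs with probability p³ ≈ (0.6569)³ ≈ 2.834467e-01.
By linearity: E[X] = C(21, 3)·p³ ≈ 1330 · 2.834467e-01 ≈ 376.9841.
Since α = 2/3 < 1, p = c/n^{2/3} ≫ 1/n is above the triangle threshold p ~ 1/n. Asymptotically E[X] ~ (c³/6)·n^{3(1−α)} = (5³/6)·n^{1} → ∞; triangles are abundant w.h.p.

E[X] ≈ 376.9841; in regime p = Θ(1/n^{2/3}) E[X] diverges (above the triangle threshold p ~ 1/n).


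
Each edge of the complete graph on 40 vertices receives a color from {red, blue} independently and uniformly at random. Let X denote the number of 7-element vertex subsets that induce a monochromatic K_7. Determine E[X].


Let X = Σ_S X_S over the C(40, 7) = 18643560 subsets S of size 7, where X_S = 1 if the K_7 on S is monochromatic.
For a fixed S, the K_7 on S has C(7, 2) = 21 edges. P[all 21 edges red] = (1/2)^21, and likewise for blue, so P[monochromatic] = 2·(1/2)^21 = 2^{1 − 21} = 1/1048576.
By linearity of expectation: E[X] = C(40, 7) · 2^{1 − 21} = 18643560 · 1/1048576 = 2330445/131072.
Numerically: E[X] ≈ 17.779884.

E[X] = C(40,7)·2^(1−C(7,2)) = 2330445/131072 ≈ 17.779884.


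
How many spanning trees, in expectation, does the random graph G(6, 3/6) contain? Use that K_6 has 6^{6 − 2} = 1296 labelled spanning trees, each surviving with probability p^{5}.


K_6 has 6^{6 − 2} = 1296 labelled spanning trees.
For each such spanning tree H, let X_H = 1 if all 5 edges of H are present in G. Then P[X_H = 1] = p^{5} = (1/2)^{5} = 1/32.
By linearity of expectation: E[X] = Σ_H E[X_H] = 1296 · p^{5} = 1296 · 1/32 = 81/2.
Numerically: E[X] ≈ 40.5.

E[X] = 1296 · (1/2)^{5} = 81/2 ≈ 40.5.


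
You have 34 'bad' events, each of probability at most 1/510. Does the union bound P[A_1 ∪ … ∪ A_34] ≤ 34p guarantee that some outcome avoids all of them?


Union bound: P[∪_{i=1}^{34} A_i] ≤ Σ_i P[A_i] ≤ 34·p = 34·(1/510) = 1/15.
Numerically: 1/15 ≈ 0.0666667.
Is 1/15 < 1? YES.
Since P[∪ A_i] ≤ 1/15 < 1, the complement has P[∩ A_i^c] ≥ 1 − 1/15 = 14/15 > 0, so some outcome avoids every A_i.

34·p = 1/15 ≈ 0.0666667; existence CERTIFIED by the union bound.


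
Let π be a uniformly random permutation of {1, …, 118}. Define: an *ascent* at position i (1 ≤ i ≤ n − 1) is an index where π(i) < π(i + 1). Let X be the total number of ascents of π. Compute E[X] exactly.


Write X = Σ X_I over i = 1, …, 117, with X_I the indicator of one ascent.
There are 117 indicators.
For each fixed i, the pair (π(i), π(i+1)) is a uniformly random ordered pair of distinct values from {1, …, 118}; by symmetry P[π(i) < π(i+1)] = 1/2.
By linearity: E[X] = 117 · (1/2) = (118 − 1) · (1/2) = 117/2 ≈ 58.500000.

E[X] = 117/2 = 58.500000.


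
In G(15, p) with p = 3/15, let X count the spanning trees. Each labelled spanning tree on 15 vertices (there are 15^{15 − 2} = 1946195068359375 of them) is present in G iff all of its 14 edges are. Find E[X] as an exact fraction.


K_15 has 15^{15 − 2} = 1946195068359375 labelled spanning trees.
For each such spanning tree H, let X_H = 1 if all 14 edges of H are present in G. Then P[X_H = 1] = p^{14} = (1/5)^{14} = 1/6103515625.
By linearity of expectation: E[X] = Σ_H E[X_H] = 1946195068359375 · p^{14} = 1946195068359375 · 1/6103515625 = 1594323/5.
Numerically: E[X] ≈ 318865.

E[X] = 1946195068359375 · (1/5)^{14} = 1594323/5 ≈ 318865.


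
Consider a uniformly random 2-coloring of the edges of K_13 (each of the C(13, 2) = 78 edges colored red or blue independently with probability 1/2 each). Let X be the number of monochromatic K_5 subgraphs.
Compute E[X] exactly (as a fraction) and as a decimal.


Let X = Σ_S X_S over the C(13, 5) = 1287 subsets S of size 5, where X_S = 1 if the K_5 on S is monochromatic.
For a fixed S, the K_5 on S has C(5, 2) = 10 edges. P[all 10 edges red] = (1/2)^10, and likewise for blue, so P[monochromatic] = 2·(1/2)^10 = 2^{1 − 10} = 1/512.
By linearity: E[X] = C(13, 5) · 2^{1 − 10} = 1287 · 1/512 = 1287/512.
Numerically: E[X] ≈ 2.5137.

E[X] = C(13,5)·2^(1−C(5,2)) = 1287/512 ≈ 2.5137.


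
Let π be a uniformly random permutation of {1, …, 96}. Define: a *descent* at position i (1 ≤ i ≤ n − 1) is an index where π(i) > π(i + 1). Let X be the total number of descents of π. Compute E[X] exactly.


Write X = Σ X_I over i = 1, …, 95, with X_I the indicator of one descent.
There are 95 indicators.
For each fixed i, the pair (π(i), π(i+1)) is a uniformly random ordered pair of distinct values from {1, …, 96}; by symmetry P[π(i) > π(i+1)] = 1/2.
By linearity: E[X] = 95 · (1/2) = (96 − 1) · (1/2) = 95/2 ≈ 47.50000.

E[X] = 95/2 = 47.50000.


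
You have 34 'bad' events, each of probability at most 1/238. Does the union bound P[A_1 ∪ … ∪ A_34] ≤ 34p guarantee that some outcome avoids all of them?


Union bound: P[∪_{i=1}^{34} A_i] ≤ Σ_i P[A_i] ≤ 34·p = 34·(1/238) = 1/7.
Numerically: 1/7 ≈ 0.143.
Is 1/7 < 1? YES.
Since P[∪ A_i] ≤ 1/7 < 1, the complement has P[∩ A_i^c] ≥ 1 − 1/7 = 6/7 > 0, so some outcome avoids every A_i.

34·p = 1/7 ≈ 0.143; existence CERTIFIED by the union bound.


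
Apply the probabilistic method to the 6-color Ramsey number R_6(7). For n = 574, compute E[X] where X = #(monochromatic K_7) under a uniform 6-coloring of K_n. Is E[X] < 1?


E[X] = C(574, 7) · 6^{1 − 21} = 3926481655188664 · 6^{−20} = 3926481655188664/3656158440062976.
As a reduced fraction: E[X] = 490810206898583/457019805007872 ≈ 1.074.
Is E[X] < 1? NO.
Since E[X] ≥ 1, the first-moment bound is inconclusive at n = 574; it does NOT by itself certify R_6(7) > 574.

E[X] = 490810206898583/457019805007872 ≈ 1.074; E[X] ≥ 1; first-moment method inconclusive here.


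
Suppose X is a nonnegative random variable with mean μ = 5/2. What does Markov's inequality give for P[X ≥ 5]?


μ = E[X] = 5/2, a = 5.
Markov: P[X ≥ 5] ≤ μ/a = (5/2)/5 = 1/2.
Numerically: ≈ 0.500.
(Since a = 5 > μ = 2.500, the bound 1/2 is < 1 and informative.)

P[X ≥ 5] ≤ 1/2 ≈ 0.500.


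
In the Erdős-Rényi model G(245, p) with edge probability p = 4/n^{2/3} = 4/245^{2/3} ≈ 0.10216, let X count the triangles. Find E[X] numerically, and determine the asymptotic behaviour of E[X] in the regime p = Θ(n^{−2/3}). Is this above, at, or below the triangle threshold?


Number of potential triangles: C(245, 3) = 2421090.
Each occurs with probability p³ ≈ (0.10216)³ ≈ 1.0662224e-03.
By linearity: E[X] = C(245, 3)·p³ ≈ 2421090 · 1.0662224e-03 ≈ 2581.42041.
Since α = 2/3 < 1, p = c/n^{2/3} ≫ 1/n is above the triangle threshold p ~ 1/n. Asymptotically E[X] ~ (c³/6)·n^{3(1−α)} = (4³/6)·n^{1} → ∞; triangles are abundant w.h.p.

E[X] ≈ 2581.42041; in regime p = Θ(1/n^{2/3}) E[X] diverges (above the triangle threshold p ~ 1/n).


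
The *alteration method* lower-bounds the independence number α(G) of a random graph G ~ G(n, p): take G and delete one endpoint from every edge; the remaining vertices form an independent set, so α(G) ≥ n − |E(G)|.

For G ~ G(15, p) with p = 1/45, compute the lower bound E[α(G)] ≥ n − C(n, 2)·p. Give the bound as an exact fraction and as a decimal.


E[|E(G)|] = C(15, 2)·p = 105 · (1/45) = 7/3.
E[α(G)] ≥ n − E[|E(G)|] = 15 − 7/3 = 38/3.
Numerically: ≈ 12.6667.
(This is only a lower bound; the true E[α(G)] may be larger.)

E[α(G)] ≥ 38/3 ≈ 12.6667.


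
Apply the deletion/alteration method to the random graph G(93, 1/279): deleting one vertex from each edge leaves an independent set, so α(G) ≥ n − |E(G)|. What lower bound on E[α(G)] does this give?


E[|E(G)|] = C(93, 2)·p = 4278 · (1/279) = 46/3.
E[α(G)] ≥ n − E[|E(G)|] = 93 − 46/3 = 233/3.
Numerically: ≈ 77.666667.
(This is only a lower bound; the true E[α(G)] may be larger.)

E[α(G)] ≥ 233/3 ≈ 77.666667.


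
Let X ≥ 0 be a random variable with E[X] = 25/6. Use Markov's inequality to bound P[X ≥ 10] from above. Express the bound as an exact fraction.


μ = E[X] = 25/6, a = 10.
Markov: P[X ≥ 10] ≤ μ/a = (25/6)/10 = 5/12.
Numerically: ≈ 0.4167.
(Since a = 10 > μ = 4.1667, the bound 5/12 is < 1 and informative.)

P[X ≥ 10] ≤ 5/12 ≈ 0.4167.


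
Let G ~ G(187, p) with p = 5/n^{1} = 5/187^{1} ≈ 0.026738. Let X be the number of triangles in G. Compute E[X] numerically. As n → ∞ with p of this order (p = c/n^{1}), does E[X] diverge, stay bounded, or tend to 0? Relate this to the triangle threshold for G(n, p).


Number of potential triangles: C(187, 3) = 1072445.
Each occurs with probability p³ ≈ (0.026738)³ ≈ 1.91154794e-05.
By linearity: E[X] = C(187, 3)·p³ ≈ 1072445 · 1.91154794e-05 ≈ 20.500300.
Here α = 1, so p = 5/n is exactly at the triangle threshold p ~ 1/n. Asymptotically E[X] → c³/6 = 5³/6 = 125/6 ≈ 20.833333, a bounded constant. In this regime the triangle count is asymptotically Poisson(c³/6).

E[X] ≈ 20.500300; in regime p = Θ(1/n^{1}) E[X] stays bounded (at the triangle threshold p ~ 1/n).


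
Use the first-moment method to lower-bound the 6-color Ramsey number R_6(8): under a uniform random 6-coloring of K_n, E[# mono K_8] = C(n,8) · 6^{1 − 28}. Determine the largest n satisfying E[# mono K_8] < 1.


We need C(n, 8) · 6^{1 − 28} < 1, i.e. C(n, 8) < 6^{28 − 1} = 1023490369077469249536.
Check values of n near the boundary:
  n = 1590: C(1590, 8) = 995397314198933813310; 995397314198933813310 < 1023490369077469249536? YES
  n = 1591: C(1591, 8) = 1000427749141189953870; 1000427749141189953870 < 1023490369077469249536? YES
  n = 1592: C(1592, 8) = 1005480414540892933435; 1005480414540892933435 < 1023490369077469249536? YES
  n = 1593: C(1593, 8) = 1010555394551193970323; 1010555394551193970323 < 1023490369077469249536? YES
  n = 1594: C(1594, 8) = 1015652773590544255167; 1015652773590544255167 < 1023490369077469249536? YES
  n = 1595: C(1595, 8) = 1020772636343363633895; 1020772636343363633895 < 1023490369077469249536? YES
  n = 1596: C(1596, 8) = 1025915067760710553965; 1025915067760710553965 < 1023490369077469249536? NO
  n = 1597: C(1597, 8) = 1031080153060953275445; 1031080153060953275445 < 1023490369077469249536? NO
  n = 1598: C(1598, 8) = 1036267977730442348529; 1036267977730442348529 < 1023490369077469249536? NO
The largest n with C(n, 8) < 1023490369077469249536 is n = 1595 (where E[X] = 113419181815929292655/113721152119718805504 ≈ 0.99734). Hence R_6(8) > 1595, i.e. R_6(8) ≥ 1596.

Largest n = 1595; hence R_6(8) > 1595.


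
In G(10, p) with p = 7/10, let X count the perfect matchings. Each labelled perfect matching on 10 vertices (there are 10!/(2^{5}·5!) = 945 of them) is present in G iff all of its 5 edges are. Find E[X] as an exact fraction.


K_10 has 10!/(2^{5}·5!) = 945 labelled perfect matchings.
For each such perfect matching H, let X_H = 1 if all 5 edges of H are present in G. Then P[X_H = 1] = p^{5} = (7/10)^{5} = 16807/100000.
By linearity of expectation: E[X] = Σ_H E[X_H] = 945 · p^{5} = 945 · 16807/100000 = 3176523/20000.
Numerically: E[X] ≈ 158.826.

E[X] = 945 · (7/10)^{5} = 3176523/20000 ≈ 158.826.


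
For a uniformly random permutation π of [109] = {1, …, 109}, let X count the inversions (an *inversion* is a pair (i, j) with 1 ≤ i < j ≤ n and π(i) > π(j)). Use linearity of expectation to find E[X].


Write X = Σ X_I over the C(109, 2) = 5886 pairs i < j, with X_I the indicator of one inversion.
There are 5886 indicators.
For each fixed pair i < j, the values π(i) and π(j) are two distinct elements of {1, …, 109} in uniformly random order; by symmetry P[π(i) > π(j)] = 1/2.
By linearity: E[X] = 5886 · (1/2) = C(109, 2) · (1/2) = 5886/2 = 2943 ≈ 2943.000.

E[X] = 2943 = 2943.000.


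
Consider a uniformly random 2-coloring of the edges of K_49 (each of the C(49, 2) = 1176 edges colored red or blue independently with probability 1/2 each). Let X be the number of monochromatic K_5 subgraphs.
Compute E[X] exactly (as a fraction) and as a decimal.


Let X = Σ_S X_S over the C(49, 5) = 1906884 subsets S of size 5, where X_S = 1 if the K_5 on S is monochromatic.
For a fixed S, the K_5 on S has C(5, 2) = 10 edges. P[all 10 edges red] = (1/2)^10, and likewise for blue, so P[monochromatic] = 2·(1/2)^10 = 2^{1 − 10} = 1/512.
By linearity of expectation: E[X] = C(49, 5) · 2^{1 − 10} = 1906884 · 1/512 = 476721/128.
Numerically: E[X] ≈ 3724.38281.

E[X] = C(49,5)·2^(1−C(5,2)) = 476721/128 ≈ 3724.38281.


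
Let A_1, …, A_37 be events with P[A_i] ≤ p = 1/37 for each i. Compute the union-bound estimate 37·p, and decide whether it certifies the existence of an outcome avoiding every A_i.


Union bound: P[∪_{i=1}^{37} A_i] ≤ Σ_i P[A_i] ≤ 37·p = 37·(1/37) = 1.
Numerically: 1 ≈ 1.000.
Is 1 < 1? NO.
Since the bound 1 is ≥ 1, the union bound is uninformative here; it does NOT by itself certify existence.

37·p = 1 ≈ 1.000; existence NOT certified by the union bound.


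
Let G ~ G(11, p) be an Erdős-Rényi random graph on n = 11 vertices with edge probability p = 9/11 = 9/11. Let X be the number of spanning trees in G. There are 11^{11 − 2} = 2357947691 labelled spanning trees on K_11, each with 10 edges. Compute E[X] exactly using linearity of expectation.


K_11 has 11^{11 − 2} = 2357947691 labelled spanning trees.
For each such spanning tree H, let X_H = 1 if all 10 edges of H are present in G. Then P[X_H = 1] = p^{10} = (9/11)^{10} = 3486784401/25937424601.
Summing the indicators: E[X] = Σ_H E[X_H] = 2357947691 · p^{10} = 2357947691 · 3486784401/25937424601 = 3486784401/11.
Numerically: E[X] ≈ 3.1698e+08.

E[X] = 2357947691 · (9/11)^{10} = 3486784401/11 ≈ 3.1698e+08.


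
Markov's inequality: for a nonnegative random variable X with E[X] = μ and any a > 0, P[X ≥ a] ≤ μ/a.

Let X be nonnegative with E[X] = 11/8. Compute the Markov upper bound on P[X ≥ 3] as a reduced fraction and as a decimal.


μ = E[X] = 11/8, a = 3.
Markov: P[X ≥ 3] ≤ μ/a = (11/8)/3 = 11/24.
Numerically: ≈ 0.4583.
(Since a = 3 > μ = 1.3750, the bound 11/24 is < 1 and informative.)

P[X ≥ 3] ≤ 11/24 ≈ 0.4583.


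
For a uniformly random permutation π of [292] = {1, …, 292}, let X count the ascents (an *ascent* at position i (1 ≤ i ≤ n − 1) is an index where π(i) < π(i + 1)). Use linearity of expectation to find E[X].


Write X = Σ X_I over i = 1, …, 291, with X_I the indicator of one ascent.
There are 291 indicators.
For each fixed i, the pair (π(i), π(i+1)) is a uniformly random ordered pair of distinct values from {1, …, 292}; by symmetry P[π(i) < π(i+1)] = 1/2.
By linearity: E[X] = 291 · (1/2) = (292 − 1) · (1/2) = 291/2 ≈ 145.500.

E[X] = 291/2 = 145.500.
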